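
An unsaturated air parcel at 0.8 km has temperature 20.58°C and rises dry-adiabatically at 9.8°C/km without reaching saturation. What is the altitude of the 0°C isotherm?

2.9 km

Height above start = (20.58 − 0) / 9.8 = 2.1 km
Altitude = 800 m + 2100 m = 2900 m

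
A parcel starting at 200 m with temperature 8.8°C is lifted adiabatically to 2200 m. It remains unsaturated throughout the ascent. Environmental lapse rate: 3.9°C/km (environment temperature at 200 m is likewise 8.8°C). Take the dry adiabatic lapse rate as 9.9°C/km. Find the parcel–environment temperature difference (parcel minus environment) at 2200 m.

Parcel:
  200–2200 m, dry: Δz = 2 km ⇒ ΔT = -19.8°C; T = -11°C
Environment:
  200–2200 m, environment: Δz = 2 km ⇒ ΔT = -7.8°C; T = 1°C
T_parcel − T_env = -11 − 1 = -12°C

-12°C (parcel cooler than environment)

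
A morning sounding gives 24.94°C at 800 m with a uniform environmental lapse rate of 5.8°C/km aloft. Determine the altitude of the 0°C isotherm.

5100 m

Height above start = (24.94 − 0) / 5.8 = 4.3 km
Altitude = 800 m + 4300 m = 5100 m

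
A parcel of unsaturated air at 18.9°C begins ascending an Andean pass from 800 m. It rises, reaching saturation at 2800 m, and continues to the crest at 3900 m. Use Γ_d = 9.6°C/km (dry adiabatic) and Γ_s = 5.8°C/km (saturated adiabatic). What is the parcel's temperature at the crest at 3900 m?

From 800 m to 2800 m (dry): cools by 9.6 × 2 = 19.2°C, giving -0.3°C.
From 2800 m to 3900 m (saturated): cools by 5.8 × 1.1 = 6.38°C, giving -6.68°C.

-6.68°C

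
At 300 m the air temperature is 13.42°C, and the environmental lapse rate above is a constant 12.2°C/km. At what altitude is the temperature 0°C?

1400 m

Height above start = (13.42 − 0) / 12.2 = 1.1 km
Altitude = 300 m + 1100 m = 1400 m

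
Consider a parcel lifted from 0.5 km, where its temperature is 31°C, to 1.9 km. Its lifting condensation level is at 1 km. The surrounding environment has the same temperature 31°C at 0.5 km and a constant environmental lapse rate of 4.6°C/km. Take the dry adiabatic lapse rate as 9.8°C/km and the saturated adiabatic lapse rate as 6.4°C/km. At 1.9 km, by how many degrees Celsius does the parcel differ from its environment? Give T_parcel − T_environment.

Parcel:
  500 → 1000 m (dry, 9.8°C/km): ΔT = -9.8 × 0.5 = -4.9°C → T = 26.1°C
  1000 → 1900 m (saturated, 6.4°C/km): ΔT = -6.4 × 0.9 = -5.76°C → T = 20.34°C
Environment:
  500 → 1900 m (environment, 4.6°C/km): ΔT = -4.6 × 1.4 = -6.44°C → T = 24.56°C
T_parcel − T_env = 20.34 − 24.56 = -4.22°C

-4.22°C (parcel cooler than environment)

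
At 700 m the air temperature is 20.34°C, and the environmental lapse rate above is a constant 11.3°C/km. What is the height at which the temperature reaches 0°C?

Height above start = (20.34 − 0) / 11.3 = 1.8 km
Altitude = 700 m + 1800 m = 2500 m

2500 m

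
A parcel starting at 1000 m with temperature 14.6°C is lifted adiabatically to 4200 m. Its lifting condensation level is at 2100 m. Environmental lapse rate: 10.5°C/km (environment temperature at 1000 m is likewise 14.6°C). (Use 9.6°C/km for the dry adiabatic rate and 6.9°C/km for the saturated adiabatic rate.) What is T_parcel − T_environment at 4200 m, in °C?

Parcel:
  1000 → 2100 m (dry, 9.6°C/km): ΔT = -9.6 × 1.1 = -10.56°C → T = 4.04°C
  2100 → 4200 m (saturated, 6.9°C/km): ΔT = -6.9 × 2.1 = -14.49°C → T = -10.45°C
Environment:
  1000 → 4200 m (environment, 10.5°C/km): ΔT = -10.5 × 3.2 = -33.6°C → T = -19°C
T_parcel − T_env = -10.45 − (-19) = +8.55°C

+8.55°C (parcel warmer than environment)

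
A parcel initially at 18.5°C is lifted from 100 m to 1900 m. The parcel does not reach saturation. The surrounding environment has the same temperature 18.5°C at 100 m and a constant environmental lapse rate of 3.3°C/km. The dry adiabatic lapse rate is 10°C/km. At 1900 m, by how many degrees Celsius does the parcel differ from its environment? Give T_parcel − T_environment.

-12.06°C (parcel cooler than environment)

Parcel:
  100 → 1900 m (dry, 10°C/km): ΔT = -10 × 1.8 = -18°C → T = 0.5°C
Environment:
  100 → 1900 m (environment, 3.3°C/km): ΔT = -3.3 × 1.8 = -5.94°C → T = 12.56°C
T_parcel − T_env = 0.5 − 12.56 = -12.06°C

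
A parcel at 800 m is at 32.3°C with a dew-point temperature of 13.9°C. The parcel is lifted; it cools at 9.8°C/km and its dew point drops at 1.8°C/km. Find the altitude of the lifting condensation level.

T and T_d converge at 9.8 − 1.8 = 8°C per km
Height above start = (32.3 − 13.9) / 8 = 2.3 km
LCL altitude = 800 m + 2300 m = 3100 m

3100 m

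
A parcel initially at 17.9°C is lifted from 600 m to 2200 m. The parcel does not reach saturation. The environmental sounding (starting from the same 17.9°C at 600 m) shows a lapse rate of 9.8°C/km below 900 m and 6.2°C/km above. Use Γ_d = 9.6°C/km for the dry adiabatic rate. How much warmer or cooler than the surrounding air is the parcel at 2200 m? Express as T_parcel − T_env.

-4.36°C (parcel cooler than environment)

Parcel:
  600–2200 m, dry: Δz = 1.6 km ⇒ ΔT = -15.36°C; T = 2.54°C
Environment:
  600–900 m, environment, lower layer: Δz = 0.3 km ⇒ ΔT = -2.94°C; T = 14.96°C
  900–2200 m, environment, upper layer: Δz = 1.3 km ⇒ ΔT = -8.06°C; T = 6.9°C
T_parcel − T_env = 2.54 − 6.9 = -4.36°C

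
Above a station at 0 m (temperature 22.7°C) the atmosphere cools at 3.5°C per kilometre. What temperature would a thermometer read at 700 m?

20.25°C

0 → 700 m (environmental, 3.5°C/km): ΔT = -3.5 × 0.7 = -2.45°C → T = 20.25°C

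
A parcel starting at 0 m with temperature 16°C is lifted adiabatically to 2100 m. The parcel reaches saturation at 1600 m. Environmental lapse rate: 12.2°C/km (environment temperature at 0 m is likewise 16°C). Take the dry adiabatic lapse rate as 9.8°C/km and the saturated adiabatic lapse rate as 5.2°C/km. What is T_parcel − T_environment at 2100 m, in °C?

Parcel:
  From 0 m to 1600 m (dry): cools by 9.8 × 1.6 = 15.68°C, giving 0.32°C.
  From 1600 m to 2100 m (saturated): cools by 5.2 × 0.5 = 2.6°C, giving -2.28°C.
Environment:
  From 0 m to 2100 m (environment): cools by 12.2 × 2.1 = 25.62°C, giving -9.62°C.
T_parcel − T_env = -2.28 − (-9.62) = +7.34°C

+7.34°C (parcel warmer than environment)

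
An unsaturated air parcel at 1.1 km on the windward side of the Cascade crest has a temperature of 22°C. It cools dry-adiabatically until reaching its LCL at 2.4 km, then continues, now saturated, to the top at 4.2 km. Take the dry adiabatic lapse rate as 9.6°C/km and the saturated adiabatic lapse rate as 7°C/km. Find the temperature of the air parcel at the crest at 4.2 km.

1100–2400 m, dry: Δz = 1.3 km ⇒ ΔT = -12.48°C; T = 9.52°C
2400–4200 m, saturated: Δz = 1.8 km ⇒ ΔT = -12.6°C; T = -3.08°C

-3.08°C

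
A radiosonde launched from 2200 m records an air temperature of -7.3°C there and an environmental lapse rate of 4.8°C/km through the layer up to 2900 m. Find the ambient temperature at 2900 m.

-10.66°C

Environmental to 2900 m: -4.8 × 0.7 km = -3.36°C, so T = -10.66°C.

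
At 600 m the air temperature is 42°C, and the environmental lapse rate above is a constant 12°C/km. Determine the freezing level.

4100 m

Height above start = (42 − 0) / 12 = 3.5 km
Altitude = 600 m + 3500 m = 4100 m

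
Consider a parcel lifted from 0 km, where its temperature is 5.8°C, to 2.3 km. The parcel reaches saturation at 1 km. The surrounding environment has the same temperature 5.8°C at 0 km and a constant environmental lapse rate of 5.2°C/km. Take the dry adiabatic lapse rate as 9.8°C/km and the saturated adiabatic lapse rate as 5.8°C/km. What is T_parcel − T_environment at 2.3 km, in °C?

Parcel:
  Dry to 1000 m: -9.8 × 1 km = -9.8°C, so T = -4°C.
  Saturated to 2300 m: -5.8 × 1.3 km = -7.54°C, so T = -11.54°C.
Environment:
  Environment to 2300 m: -5.2 × 2.3 km = -11.96°C, so T = -6.16°C.
T_parcel − T_env = -11.54 − (-6.16) = -5.38°C

-5.38°C (parcel cooler than environment)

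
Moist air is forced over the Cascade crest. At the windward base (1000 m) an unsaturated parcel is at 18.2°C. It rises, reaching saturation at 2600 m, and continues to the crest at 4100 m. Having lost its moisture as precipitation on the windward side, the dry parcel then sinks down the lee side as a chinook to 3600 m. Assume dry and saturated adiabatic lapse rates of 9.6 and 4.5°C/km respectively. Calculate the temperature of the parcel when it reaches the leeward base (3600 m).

0.89°C

From 1000 m to 2600 m (dry): cools by 9.6 × 1.6 = 15.36°C, giving 2.84°C.
From 2600 m to 4100 m (saturated): cools by 4.5 × 1.5 = 6.75°C, giving -3.91°C.
From 4100 m to 3600 m (dry descent): warms by 9.6 × 0.5 = 4.8°C, giving 0.89°C.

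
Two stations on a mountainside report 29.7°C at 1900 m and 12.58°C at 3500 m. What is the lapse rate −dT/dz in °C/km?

Γ = −ΔT/Δz = (29.7 − 12.58) / (3500 − 1900) m
  = 17.12°C / 1.6 km = 10.7°C/km

10.7°C/km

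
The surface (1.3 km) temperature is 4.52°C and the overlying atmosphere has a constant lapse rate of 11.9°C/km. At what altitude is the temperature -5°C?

Height above start = (4.52 − (-5)) / 11.9 = 0.8 km
Altitude = 1300 m + 800 m = 2100 m

2.1 km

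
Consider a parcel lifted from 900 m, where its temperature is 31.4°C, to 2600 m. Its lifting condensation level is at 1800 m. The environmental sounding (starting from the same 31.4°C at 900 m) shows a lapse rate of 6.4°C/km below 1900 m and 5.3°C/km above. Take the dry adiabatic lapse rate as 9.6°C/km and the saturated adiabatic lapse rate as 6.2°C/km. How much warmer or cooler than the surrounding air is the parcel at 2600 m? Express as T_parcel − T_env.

-3.49°C (parcel cooler than environment)

Parcel:
  From 900 m to 1800 m (dry): cools by 9.6 × 0.9 = 8.64°C, giving 22.76°C.
  From 1800 m to 2600 m (saturated): cools by 6.2 × 0.8 = 4.96°C, giving 17.8°C.
Environment:
  From 900 m to 1900 m (environment, lower layer): cools by 6.4 × 1 = 6.4°C, giving 25°C.
  From 1900 m to 2600 m (environment, upper layer): cools by 5.3 × 0.7 = 3.71°C, giving 21.29°C.
T_parcel − T_env = 17.8 − 21.29 = -3.49°C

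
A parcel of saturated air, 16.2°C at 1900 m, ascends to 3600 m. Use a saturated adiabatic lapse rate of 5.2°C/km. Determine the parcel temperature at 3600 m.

1900 → 3600 m (saturated adiabatic, 5.2°C/km): ΔT = -5.2 × 1.7 = -8.84°C → T = 7.36°C

7.36°C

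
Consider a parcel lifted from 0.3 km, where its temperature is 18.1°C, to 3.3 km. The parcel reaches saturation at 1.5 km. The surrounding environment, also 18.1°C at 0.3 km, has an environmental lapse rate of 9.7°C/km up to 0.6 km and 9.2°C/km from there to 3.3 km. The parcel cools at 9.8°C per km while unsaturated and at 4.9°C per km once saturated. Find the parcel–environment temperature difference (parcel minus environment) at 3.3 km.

+7.17°C (parcel warmer than environment)

Parcel:
  From 300 m to 1500 m (dry): cools by 9.8 × 1.2 = 11.76°C, giving 6.34°C.
  From 1500 m to 3300 m (saturated): cools by 4.9 × 1.8 = 8.82°C, giving -2.48°C.
Environment:
  From 300 m to 600 m (environment, lower layer): cools by 9.7 × 0.3 = 2.91°C, giving 15.19°C.
  From 600 m to 3300 m (environment, upper layer): cools by 9.2 × 2.7 = 24.84°C, giving -9.65°C.
T_parcel − T_env = -2.48 − (-9.65) = +7.17°C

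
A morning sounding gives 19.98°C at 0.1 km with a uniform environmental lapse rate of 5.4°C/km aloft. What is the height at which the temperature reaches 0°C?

3.8 km

Height above start = (19.98 − 0) / 5.4 = 3.7 km
Altitude = 100 m + 3700 m = 3800 m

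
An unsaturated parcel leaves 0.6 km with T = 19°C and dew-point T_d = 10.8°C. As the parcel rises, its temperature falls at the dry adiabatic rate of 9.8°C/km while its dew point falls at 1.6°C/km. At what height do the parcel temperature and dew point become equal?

1.6 km

T and T_d converge at 9.8 − 1.6 = 8.2°C per km
Height above start = (19 − 10.8) / 8.2 = 1 km
LCL altitude = 600 m + 1000 m = 1600 m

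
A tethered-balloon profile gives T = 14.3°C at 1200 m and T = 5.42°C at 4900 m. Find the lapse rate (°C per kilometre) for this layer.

Γ = −ΔT/Δz = (14.3 − 5.42) / (4900 − 1200) m
  = 8.88°C / 3.7 km = 2.4°C/km

2.4°C/km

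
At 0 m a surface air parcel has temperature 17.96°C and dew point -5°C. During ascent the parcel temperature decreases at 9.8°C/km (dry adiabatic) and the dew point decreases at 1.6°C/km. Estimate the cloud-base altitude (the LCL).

T and T_d converge at 9.8 − 1.6 = 8.2°C per km
Height above start = (17.96 − (-5)) / 8.2 = 2.8 km
LCL altitude = 0 m + 2800 m = 2800 m

2800 m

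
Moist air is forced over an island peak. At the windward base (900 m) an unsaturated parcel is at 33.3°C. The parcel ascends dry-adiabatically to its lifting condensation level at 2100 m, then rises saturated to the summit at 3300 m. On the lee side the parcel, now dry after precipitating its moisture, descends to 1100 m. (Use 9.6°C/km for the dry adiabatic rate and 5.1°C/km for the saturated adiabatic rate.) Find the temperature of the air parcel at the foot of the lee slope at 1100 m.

900 → 2100 m (dry, 9.6°C/km): ΔT = -9.6 × 1.2 = -11.52°C → T = 21.78°C
2100 → 3300 m (saturated, 5.1°C/km): ΔT = -5.1 × 1.2 = -6.12°C → T = 15.66°C
3300 → 1100 m (dry descent, 9.6°C/km): ΔT = +9.6 × 2.2 = +21.12°C → T = 36.78°C

36.78°C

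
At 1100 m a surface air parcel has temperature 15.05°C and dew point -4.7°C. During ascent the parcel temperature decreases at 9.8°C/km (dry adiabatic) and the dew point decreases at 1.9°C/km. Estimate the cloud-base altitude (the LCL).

T and T_d converge at 9.8 − 1.9 = 7.9°C per km
Height above start = (15.05 − (-4.7)) / 7.9 = 2.5 km
LCL altitude = 1100 m + 2500 m = 3600 m

3600 m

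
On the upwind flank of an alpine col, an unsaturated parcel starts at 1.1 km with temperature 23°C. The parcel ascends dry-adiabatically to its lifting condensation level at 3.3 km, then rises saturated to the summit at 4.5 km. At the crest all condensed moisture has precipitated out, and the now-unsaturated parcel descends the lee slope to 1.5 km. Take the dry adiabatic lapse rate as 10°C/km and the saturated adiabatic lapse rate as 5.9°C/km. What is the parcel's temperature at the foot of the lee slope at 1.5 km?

1100 → 3300 m (dry, 10°C/km): ΔT = -10 × 2.2 = -22°C → T = 1°C
3300 → 4500 m (saturated, 5.9°C/km): ΔT = -5.9 × 1.2 = -7.08°C → T = -6.08°C
4500 → 1500 m (dry descent, 10°C/km): ΔT = +10 × 3 = +30°C → T = 23.92°C

23.92°C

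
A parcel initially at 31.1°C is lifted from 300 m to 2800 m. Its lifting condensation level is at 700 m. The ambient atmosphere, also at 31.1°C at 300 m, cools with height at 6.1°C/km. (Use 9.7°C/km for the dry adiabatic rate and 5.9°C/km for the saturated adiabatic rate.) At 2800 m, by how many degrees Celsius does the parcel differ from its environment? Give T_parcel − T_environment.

Parcel:
  From 300 m to 700 m (dry): cools by 9.7 × 0.4 = 3.88°C, giving 27.22°C.
  From 700 m to 2800 m (saturated): cools by 5.9 × 2.1 = 12.39°C, giving 14.83°C.
Environment:
  From 300 m to 2800 m (environment): cools by 6.1 × 2.5 = 15.25°C, giving 15.85°C.
T_parcel − T_env = 14.83 − 15.85 = -1.02°C

-1.02°C (parcel cooler than environment)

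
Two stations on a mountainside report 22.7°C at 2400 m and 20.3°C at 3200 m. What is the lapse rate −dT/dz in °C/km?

Γ = −ΔT/Δz = (22.7 − 20.3) / (3200 − 2400) m
  = 2.4°C / 0.8 km = 3°C/km

3°C/km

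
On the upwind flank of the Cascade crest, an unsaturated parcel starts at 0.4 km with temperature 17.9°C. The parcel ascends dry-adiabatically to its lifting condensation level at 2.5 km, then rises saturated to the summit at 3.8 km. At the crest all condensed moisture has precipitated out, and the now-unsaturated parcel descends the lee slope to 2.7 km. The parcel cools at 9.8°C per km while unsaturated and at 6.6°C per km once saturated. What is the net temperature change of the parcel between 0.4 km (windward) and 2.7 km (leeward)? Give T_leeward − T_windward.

-18.38°C

Dry to 2500 m: -9.8 × 2.1 km = -20.58°C, so T = -2.68°C.
Saturated to 3800 m: -6.6 × 1.3 km = -8.58°C, so T = -11.26°C.
Dry descent to 2700 m: +9.8 × 1.1 km = +10.78°C, so T = -0.48°C.
Net change vs windward start: -0.48 − 17.9 = -18.38°C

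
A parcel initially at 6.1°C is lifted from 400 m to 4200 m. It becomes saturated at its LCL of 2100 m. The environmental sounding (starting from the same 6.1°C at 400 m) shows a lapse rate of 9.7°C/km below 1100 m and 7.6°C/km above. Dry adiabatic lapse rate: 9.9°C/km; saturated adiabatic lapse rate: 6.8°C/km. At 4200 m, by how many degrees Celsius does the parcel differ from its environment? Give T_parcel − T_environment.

Parcel:
  From 400 m to 2100 m (dry): cools by 9.9 × 1.7 = 16.83°C, giving -10.73°C.
  From 2100 m to 4200 m (saturated): cools by 6.8 × 2.1 = 14.28°C, giving -25.01°C.
Environment:
  From 400 m to 1100 m (environment, lower layer): cools by 9.7 × 0.7 = 6.79°C, giving -0.69°C.
  From 1100 m to 4200 m (environment, upper layer): cools by 7.6 × 3.1 = 23.56°C, giving -24.25°C.
T_parcel − T_env = -25.01 − (-24.25) = -0.76°C

-0.76°C (parcel cooler than environment)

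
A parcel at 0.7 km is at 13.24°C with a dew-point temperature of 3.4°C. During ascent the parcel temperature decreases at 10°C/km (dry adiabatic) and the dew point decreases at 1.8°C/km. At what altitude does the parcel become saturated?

T and T_d converge at 10 − 1.8 = 8.2°C per km
Height above start = (13.24 − 3.4) / 8.2 = 1.2 km
LCL altitude = 700 m + 1200 m = 1900 m

1.9 km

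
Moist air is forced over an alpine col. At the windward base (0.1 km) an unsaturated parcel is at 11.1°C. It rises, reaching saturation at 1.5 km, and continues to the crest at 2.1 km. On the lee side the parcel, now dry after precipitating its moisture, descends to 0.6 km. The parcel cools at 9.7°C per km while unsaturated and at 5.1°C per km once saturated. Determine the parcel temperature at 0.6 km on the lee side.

9.01°C

Dry to 1500 m: -9.7 × 1.4 km = -13.58°C, so T = -2.48°C.
Saturated to 2100 m: -5.1 × 0.6 km = -3.06°C, so T = -5.54°C.
Dry descent to 600 m: +9.7 × 1.5 km = +14.55°C, so T = 9.01°C.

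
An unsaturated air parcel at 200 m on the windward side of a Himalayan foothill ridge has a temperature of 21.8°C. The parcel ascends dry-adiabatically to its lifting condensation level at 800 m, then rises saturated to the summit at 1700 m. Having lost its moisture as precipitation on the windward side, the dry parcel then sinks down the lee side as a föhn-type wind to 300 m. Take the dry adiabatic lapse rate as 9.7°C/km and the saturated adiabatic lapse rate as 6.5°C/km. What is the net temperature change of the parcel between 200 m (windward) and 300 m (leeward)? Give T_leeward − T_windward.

200–800 m, dry: Δz = 0.6 km ⇒ ΔT = -5.82°C; T = 15.98°C
800–1700 m, saturated: Δz = 0.9 km ⇒ ΔT = -5.85°C; T = 10.13°C
1700–300 m, dry descent: Δz = 1.4 km ⇒ ΔT = +13.58°C; T = 23.71°C
Net change vs windward start: 23.71 − 21.8 = +1.91°C

+1.91°C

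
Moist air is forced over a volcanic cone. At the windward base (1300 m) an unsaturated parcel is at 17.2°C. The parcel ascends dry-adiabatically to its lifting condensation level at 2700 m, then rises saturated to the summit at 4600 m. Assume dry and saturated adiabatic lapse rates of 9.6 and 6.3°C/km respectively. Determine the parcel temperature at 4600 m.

From 1300 m to 2700 m (dry): cools by 9.6 × 1.4 = 13.44°C, giving 3.76°C.
From 2700 m to 4600 m (saturated): cools by 6.3 × 1.9 = 11.97°C, giving -8.21°C.

-8.21°C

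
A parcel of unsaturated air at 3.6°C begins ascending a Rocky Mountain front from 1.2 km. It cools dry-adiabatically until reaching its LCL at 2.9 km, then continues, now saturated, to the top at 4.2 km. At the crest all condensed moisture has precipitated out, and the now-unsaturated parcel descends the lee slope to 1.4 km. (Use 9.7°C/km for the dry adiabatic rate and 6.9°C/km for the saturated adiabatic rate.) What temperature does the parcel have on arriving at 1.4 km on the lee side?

1200–2900 m, dry: Δz = 1.7 km ⇒ ΔT = -16.49°C; T = -12.89°C
2900–4200 m, saturated: Δz = 1.3 km ⇒ ΔT = -8.97°C; T = -21.86°C
4200–1400 m, dry descent: Δz = 2.8 km ⇒ ΔT = +27.16°C; T = 5.3°C

5.3°C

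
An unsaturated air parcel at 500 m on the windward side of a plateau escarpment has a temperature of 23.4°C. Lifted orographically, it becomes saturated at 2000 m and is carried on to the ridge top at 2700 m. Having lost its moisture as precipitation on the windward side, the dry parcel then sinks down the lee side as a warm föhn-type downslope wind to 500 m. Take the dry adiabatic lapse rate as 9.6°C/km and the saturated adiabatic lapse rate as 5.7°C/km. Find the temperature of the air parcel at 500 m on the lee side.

500 → 2000 m (dry, 9.6°C/km): ΔT = -9.6 × 1.5 = -14.4°C → T = 9°C
2000 → 2700 m (saturated, 5.7°C/km): ΔT = -5.7 × 0.7 = -3.99°C → T = 5.01°C
2700 → 500 m (dry descent, 9.6°C/km): ΔT = +9.6 × 2.2 = +21.12°C → T = 26.13°C

26.13°C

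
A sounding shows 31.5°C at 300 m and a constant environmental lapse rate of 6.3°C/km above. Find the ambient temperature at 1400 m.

24.57°C

Environmental to 1400 m: -6.3 × 1.1 km = -6.93°C, so T = 24.57°C.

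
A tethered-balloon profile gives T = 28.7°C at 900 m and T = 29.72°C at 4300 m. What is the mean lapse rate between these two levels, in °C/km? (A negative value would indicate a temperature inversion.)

-0.3°C/km

Γ = −ΔT/Δz = (28.7 − 29.72) / (4300 − 900) m
  = -1.02°C / 3.4 km = -0.3°C/km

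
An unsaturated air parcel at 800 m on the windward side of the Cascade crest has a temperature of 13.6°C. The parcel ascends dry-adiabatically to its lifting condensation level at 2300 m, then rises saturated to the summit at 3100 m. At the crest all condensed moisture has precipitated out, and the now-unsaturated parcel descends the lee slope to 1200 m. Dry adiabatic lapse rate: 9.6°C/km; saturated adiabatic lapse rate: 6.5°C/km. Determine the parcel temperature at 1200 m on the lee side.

800–2300 m, dry: Δz = 1.5 km ⇒ ΔT = -14.4°C; T = -0.8°C
2300–3100 m, saturated: Δz = 0.8 km ⇒ ΔT = -5.2°C; T = -6°C
3100–1200 m, dry descent: Δz = 1.9 km ⇒ ΔT = +18.24°C; T = 12.24°C

12.24°C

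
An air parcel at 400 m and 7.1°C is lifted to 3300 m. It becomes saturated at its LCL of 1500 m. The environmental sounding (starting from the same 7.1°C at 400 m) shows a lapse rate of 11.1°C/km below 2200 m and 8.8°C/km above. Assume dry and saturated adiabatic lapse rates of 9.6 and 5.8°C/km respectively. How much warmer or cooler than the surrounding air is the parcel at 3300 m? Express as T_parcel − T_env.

+8.66°C (parcel warmer than environment)

Parcel:
  From 400 m to 1500 m (dry): cools by 9.6 × 1.1 = 10.56°C, giving -3.46°C.
  From 1500 m to 3300 m (saturated): cools by 5.8 × 1.8 = 10.44°C, giving -13.9°C.
Environment:
  From 400 m to 2200 m (environment, lower layer): cools by 11.1 × 1.8 = 19.98°C, giving -12.88°C.
  From 2200 m to 3300 m (environment, upper layer): cools by 8.8 × 1.1 = 9.68°C, giving -22.56°C.
T_parcel − T_env = -13.9 − (-22.56) = +8.66°C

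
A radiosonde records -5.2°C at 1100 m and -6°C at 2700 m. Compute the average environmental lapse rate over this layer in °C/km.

0.5°C/km

Γ = −ΔT/Δz = (-5.2 − (-6)) / (2700 − 1100) m
  = 0.8°C / 1.6 km = 0.5°C/km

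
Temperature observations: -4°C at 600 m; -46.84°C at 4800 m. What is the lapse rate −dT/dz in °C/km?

10.2°C/km

Γ = −ΔT/Δz = (-4 − (-46.84)) / (4800 − 600) m
  = 42.84°C / 4.2 km = 10.2°C/km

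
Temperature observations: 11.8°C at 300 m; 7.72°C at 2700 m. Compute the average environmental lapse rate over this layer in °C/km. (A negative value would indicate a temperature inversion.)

1.7°C/km

Γ = −ΔT/Δz = (11.8 − 7.72) / (2700 − 300) m
  = 4.08°C / 2.4 km = 1.7°C/km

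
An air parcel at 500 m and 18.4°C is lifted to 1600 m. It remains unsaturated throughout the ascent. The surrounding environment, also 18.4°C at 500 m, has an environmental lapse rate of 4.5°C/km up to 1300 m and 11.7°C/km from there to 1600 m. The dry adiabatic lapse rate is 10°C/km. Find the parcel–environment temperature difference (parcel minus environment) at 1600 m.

-3.89°C (parcel cooler than environment)

Parcel:
  500 → 1600 m (dry, 10°C/km): ΔT = -10 × 1.1 = -11°C → T = 7.4°C
Environment:
  500 → 1300 m (environment, lower layer, 4.5°C/km): ΔT = -4.5 × 0.8 = -3.6°C → T = 14.8°C
  1300 → 1600 m (environment, upper layer, 11.7°C/km): ΔT = -11.7 × 0.3 = -3.51°C → T = 11.29°C
T_parcel − T_env = 7.4 − 11.29 = -3.89°C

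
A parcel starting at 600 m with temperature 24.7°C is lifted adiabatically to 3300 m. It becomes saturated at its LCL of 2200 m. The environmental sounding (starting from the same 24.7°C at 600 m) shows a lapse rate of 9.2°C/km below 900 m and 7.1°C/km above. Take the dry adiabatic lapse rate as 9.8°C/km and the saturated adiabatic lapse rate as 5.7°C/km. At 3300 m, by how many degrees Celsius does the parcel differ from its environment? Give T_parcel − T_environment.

Parcel:
  Dry to 2200 m: -9.8 × 1.6 km = -15.68°C, so T = 9.02°C.
  Saturated to 3300 m: -5.7 × 1.1 km = -6.27°C, so T = 2.75°C.
Environment:
  Environment, lower layer to 900 m: -9.2 × 0.3 km = -2.76°C, so T = 21.94°C.
  Environment, upper layer to 3300 m: -7.1 × 2.4 km = -17.04°C, so T = 4.9°C.
T_parcel − T_env = 2.75 − 4.9 = -2.15°C

-2.15°C (parcel cooler than environment)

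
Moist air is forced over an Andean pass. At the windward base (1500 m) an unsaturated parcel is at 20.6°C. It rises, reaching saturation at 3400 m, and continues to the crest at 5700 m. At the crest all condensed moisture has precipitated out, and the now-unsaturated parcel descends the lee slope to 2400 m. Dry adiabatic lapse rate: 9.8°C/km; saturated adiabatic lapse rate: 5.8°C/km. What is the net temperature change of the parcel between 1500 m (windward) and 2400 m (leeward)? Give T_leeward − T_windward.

+0.38°C

From 1500 m to 3400 m (dry): cools by 9.8 × 1.9 = 18.62°C, giving 1.98°C.
From 3400 m to 5700 m (saturated): cools by 5.8 × 2.3 = 13.34°C, giving -11.36°C.
From 5700 m to 2400 m (dry descent): warms by 9.8 × 3.3 = 32.34°C, giving 20.98°C.
Net change vs windward start: 20.98 − 20.6 = +0.38°C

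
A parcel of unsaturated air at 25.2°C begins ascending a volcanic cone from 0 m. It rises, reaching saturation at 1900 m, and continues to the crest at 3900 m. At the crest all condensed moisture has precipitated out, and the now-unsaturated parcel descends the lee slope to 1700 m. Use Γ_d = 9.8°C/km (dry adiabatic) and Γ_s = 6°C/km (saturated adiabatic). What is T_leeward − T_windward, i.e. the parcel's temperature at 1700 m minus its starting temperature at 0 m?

-9.06°C

From 0 m to 1900 m (dry): cools by 9.8 × 1.9 = 18.62°C, giving 6.58°C.
From 1900 m to 3900 m (saturated): cools by 6 × 2 = 12°C, giving -5.42°C.
From 3900 m to 1700 m (dry descent): warms by 9.8 × 2.2 = 21.56°C, giving 16.14°C.
Net change vs windward start: 16.14 − 25.2 = -9.06°C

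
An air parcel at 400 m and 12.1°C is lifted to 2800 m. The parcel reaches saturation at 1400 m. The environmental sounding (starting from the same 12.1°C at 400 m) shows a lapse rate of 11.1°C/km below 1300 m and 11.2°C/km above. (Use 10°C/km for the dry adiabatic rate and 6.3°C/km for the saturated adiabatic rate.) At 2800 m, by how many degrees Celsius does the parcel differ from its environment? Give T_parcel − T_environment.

+7.97°C (parcel warmer than environment)

Parcel:
  400 → 1400 m (dry, 10°C/km): ΔT = -10 × 1 = -10°C → T = 2.1°C
  1400 → 2800 m (saturated, 6.3°C/km): ΔT = -6.3 × 1.4 = -8.82°C → T = -6.72°C
Environment:
  400 → 1300 m (environment, lower layer, 11.1°C/km): ΔT = -11.1 × 0.9 = -9.99°C → T = 2.11°C
  1300 → 2800 m (environment, upper layer, 11.2°C/km): ΔT = -11.2 × 1.5 = -16.8°C → T = -14.69°C
T_parcel − T_env = -6.72 − (-14.69) = +7.97°C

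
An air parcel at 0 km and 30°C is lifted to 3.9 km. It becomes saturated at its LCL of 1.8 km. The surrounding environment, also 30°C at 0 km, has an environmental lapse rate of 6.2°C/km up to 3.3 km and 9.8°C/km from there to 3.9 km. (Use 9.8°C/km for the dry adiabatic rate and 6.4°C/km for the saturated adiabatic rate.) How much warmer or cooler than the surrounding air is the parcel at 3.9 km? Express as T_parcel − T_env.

Parcel:
  From 0 m to 1800 m (dry): cools by 9.8 × 1.8 = 17.64°C, giving 12.36°C.
  From 1800 m to 3900 m (saturated): cools by 6.4 × 2.1 = 13.44°C, giving -1.08°C.
Environment:
  From 0 m to 3300 m (environment, lower layer): cools by 6.2 × 3.3 = 20.46°C, giving 9.54°C.
  From 3300 m to 3900 m (environment, upper layer): cools by 9.8 × 0.6 = 5.88°C, giving 3.66°C.
T_parcel − T_env = -1.08 − 3.66 = -4.74°C

-4.74°C (parcel cooler than environment)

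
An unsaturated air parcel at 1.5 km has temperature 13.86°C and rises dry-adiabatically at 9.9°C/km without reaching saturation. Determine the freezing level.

2.9 km

Height above start = (13.86 − 0) / 9.9 = 1.4 km
Altitude = 1500 m + 1400 m = 2900 m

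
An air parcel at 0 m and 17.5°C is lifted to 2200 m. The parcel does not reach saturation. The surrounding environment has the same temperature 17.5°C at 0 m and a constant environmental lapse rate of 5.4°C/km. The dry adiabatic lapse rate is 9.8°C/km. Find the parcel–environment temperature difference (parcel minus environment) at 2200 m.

-9.68°C (parcel cooler than environment)

Parcel:
  From 0 m to 2200 m (dry): cools by 9.8 × 2.2 = 21.56°C, giving -4.06°C.
Environment:
  From 0 m to 2200 m (environment): cools by 5.4 × 2.2 = 11.88°C, giving 5.62°C.
T_parcel − T_env = -4.06 − 5.62 = -9.68°C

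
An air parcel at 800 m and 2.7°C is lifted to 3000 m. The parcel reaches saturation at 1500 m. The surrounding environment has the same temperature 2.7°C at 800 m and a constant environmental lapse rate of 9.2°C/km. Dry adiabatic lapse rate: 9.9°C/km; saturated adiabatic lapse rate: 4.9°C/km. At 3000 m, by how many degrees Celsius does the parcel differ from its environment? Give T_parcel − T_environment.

+5.96°C (parcel warmer than environment)

Parcel:
  800–1500 m, dry: Δz = 0.7 km ⇒ ΔT = -6.93°C; T = -4.23°C
  1500–3000 m, saturated: Δz = 1.5 km ⇒ ΔT = -7.35°C; T = -11.58°C
Environment:
  800–3000 m, environment: Δz = 2.2 km ⇒ ΔT = -20.24°C; T = -17.54°C
T_parcel − T_env = -11.58 − (-17.54) = +5.96°C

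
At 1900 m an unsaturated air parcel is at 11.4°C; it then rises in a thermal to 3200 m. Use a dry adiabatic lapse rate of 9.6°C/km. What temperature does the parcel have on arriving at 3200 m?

1900–3200 m, dry adiabatic: Δz = 1.3 km ⇒ ΔT = -12.48°C; T = -1.08°C

-1.08°C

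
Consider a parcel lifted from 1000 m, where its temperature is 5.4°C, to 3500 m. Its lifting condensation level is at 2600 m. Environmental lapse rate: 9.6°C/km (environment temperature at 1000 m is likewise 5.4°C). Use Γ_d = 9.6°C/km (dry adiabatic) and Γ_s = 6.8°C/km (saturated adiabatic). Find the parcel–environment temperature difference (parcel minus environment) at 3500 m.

+2.52°C (parcel warmer than environment)

Parcel:
  1000 → 2600 m (dry, 9.6°C/km): ΔT = -9.6 × 1.6 = -15.36°C → T = -9.96°C
  2600 → 3500 m (saturated, 6.8°C/km): ΔT = -6.8 × 0.9 = -6.12°C → T = -16.08°C
Environment:
  1000 → 3500 m (environment, 9.6°C/km): ΔT = -9.6 × 2.5 = -24°C → T = -18.6°C
T_parcel − T_env = -16.08 − (-18.6) = +2.52°C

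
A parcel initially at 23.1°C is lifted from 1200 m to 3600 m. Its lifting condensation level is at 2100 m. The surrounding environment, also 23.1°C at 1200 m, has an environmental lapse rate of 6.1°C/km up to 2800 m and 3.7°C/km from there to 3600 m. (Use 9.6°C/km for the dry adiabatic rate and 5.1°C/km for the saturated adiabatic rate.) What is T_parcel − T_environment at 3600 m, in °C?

-3.57°C (parcel cooler than environment)

Parcel:
  Dry to 2100 m: -9.6 × 0.9 km = -8.64°C, so T = 14.46°C.
  Saturated to 3600 m: -5.1 × 1.5 km = -7.65°C, so T = 6.81°C.
Environment:
  Environment, lower layer to 2800 m: -6.1 × 1.6 km = -9.76°C, so T = 13.34°C.
  Environment, upper layer to 3600 m: -3.7 × 0.8 km = -2.96°C, so T = 10.38°C.
T_parcel − T_env = 6.81 − 10.38 = -3.57°C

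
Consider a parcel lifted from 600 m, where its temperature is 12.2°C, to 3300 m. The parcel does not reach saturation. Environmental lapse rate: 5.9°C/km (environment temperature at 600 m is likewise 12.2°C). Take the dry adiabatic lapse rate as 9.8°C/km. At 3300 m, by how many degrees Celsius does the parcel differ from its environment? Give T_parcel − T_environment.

Parcel:
  600 → 3300 m (dry, 9.8°C/km): ΔT = -9.8 × 2.7 = -26.46°C → T = -14.26°C
Environment:
  600 → 3300 m (environment, 5.9°C/km): ΔT = -5.9 × 2.7 = -15.93°C → T = -3.73°C
T_parcel − T_env = -14.26 − (-3.73) = -10.53°C

-10.53°C (parcel cooler than environment)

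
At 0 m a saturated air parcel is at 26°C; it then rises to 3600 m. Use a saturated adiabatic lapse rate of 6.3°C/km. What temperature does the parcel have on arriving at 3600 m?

3.32°C

0 → 3600 m (saturated adiabatic, 6.3°C/km): ΔT = -6.3 × 3.6 = -22.68°C → T = 3.32°C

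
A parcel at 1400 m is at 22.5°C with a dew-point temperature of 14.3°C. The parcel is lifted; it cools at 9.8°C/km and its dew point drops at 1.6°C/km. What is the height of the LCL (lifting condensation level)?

T and T_d converge at 9.8 − 1.6 = 8.2°C per km
Height above start = (22.5 − 14.3) / 8.2 = 1 km
LCL altitude = 1400 m + 1000 m = 2400 m

2400 m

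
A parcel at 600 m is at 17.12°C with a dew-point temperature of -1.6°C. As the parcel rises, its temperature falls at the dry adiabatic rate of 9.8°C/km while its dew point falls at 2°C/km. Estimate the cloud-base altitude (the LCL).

T and T_d converge at 9.8 − 2 = 7.8°C per km
Height above start = (17.12 − (-1.6)) / 7.8 = 2.4 km
LCL altitude = 600 m + 2400 m = 3000 m

3000 m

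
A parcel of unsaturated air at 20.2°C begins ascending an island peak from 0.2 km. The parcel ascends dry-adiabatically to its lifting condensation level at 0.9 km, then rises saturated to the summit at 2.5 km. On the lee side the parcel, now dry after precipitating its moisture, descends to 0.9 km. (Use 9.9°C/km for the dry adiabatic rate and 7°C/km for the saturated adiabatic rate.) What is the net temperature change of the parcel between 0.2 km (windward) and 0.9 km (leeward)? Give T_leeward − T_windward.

From 200 m to 900 m (dry): cools by 9.9 × 0.7 = 6.93°C, giving 13.27°C.
From 900 m to 2500 m (saturated): cools by 7 × 1.6 = 11.2°C, giving 2.07°C.
From 2500 m to 900 m (dry descent): warms by 9.9 × 1.6 = 15.84°C, giving 17.91°C.
Net change vs windward start: 17.91 − 20.2 = -2.29°C

-2.29°C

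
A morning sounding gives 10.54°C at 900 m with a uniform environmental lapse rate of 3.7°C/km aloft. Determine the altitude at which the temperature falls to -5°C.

Height above start = (10.54 − (-5)) / 3.7 = 4.2 km
Altitude = 900 m + 4200 m = 5100 m

5100 m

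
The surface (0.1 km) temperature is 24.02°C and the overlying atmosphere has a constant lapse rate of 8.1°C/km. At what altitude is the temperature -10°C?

4.3 km

Height above start = (24.02 − (-10)) / 8.1 = 4.2 km
Altitude = 100 m + 4200 m = 4300 m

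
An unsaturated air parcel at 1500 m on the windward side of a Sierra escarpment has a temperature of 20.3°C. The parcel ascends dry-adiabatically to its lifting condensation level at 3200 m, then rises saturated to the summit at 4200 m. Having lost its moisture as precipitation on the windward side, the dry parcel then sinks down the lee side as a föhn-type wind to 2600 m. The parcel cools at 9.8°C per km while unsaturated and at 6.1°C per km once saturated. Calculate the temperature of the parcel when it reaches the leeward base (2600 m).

1500 → 3200 m (dry, 9.8°C/km): ΔT = -9.8 × 1.7 = -16.66°C → T = 3.64°C
3200 → 4200 m (saturated, 6.1°C/km): ΔT = -6.1 × 1 = -6.1°C → T = -2.46°C
4200 → 2600 m (dry descent, 9.8°C/km): ΔT = +9.8 × 1.6 = +15.68°C → T = 13.22°C

13.22°C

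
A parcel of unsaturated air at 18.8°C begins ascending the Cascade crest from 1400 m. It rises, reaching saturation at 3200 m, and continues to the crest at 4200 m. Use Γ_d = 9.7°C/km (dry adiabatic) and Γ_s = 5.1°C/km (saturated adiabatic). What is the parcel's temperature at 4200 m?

-3.76°C

1400 → 3200 m (dry, 9.7°C/km): ΔT = -9.7 × 1.8 = -17.46°C → T = 1.34°C
3200 → 4200 m (saturated, 5.1°C/km): ΔT = -5.1 × 1 = -5.1°C → T = -3.76°C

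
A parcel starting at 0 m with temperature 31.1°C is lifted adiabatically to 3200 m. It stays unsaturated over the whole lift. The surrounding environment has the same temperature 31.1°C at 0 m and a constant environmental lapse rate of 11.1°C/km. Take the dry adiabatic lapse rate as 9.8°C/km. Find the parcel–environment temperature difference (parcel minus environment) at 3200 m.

Parcel:
  Dry to 3200 m: -9.8 × 3.2 km = -31.36°C, so T = -0.26°C.
Environment:
  Environment to 3200 m: -11.1 × 3.2 km = -35.52°C, so T = -4.42°C.
T_parcel − T_env = -0.26 − (-4.42) = +4.16°C

+4.16°C (parcel warmer than environment)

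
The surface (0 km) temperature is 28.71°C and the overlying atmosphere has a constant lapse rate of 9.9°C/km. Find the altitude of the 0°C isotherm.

2.9 km

Height above start = (28.71 − 0) / 9.9 = 2.9 km
Altitude = 0 m + 2900 m = 2900 m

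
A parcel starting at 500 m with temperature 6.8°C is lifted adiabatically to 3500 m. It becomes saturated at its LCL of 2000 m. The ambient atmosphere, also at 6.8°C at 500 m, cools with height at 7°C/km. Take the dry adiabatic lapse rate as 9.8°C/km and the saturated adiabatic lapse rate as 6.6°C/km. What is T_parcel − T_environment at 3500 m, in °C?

-3.6°C (parcel cooler than environment)

Parcel:
  Dry to 2000 m: -9.8 × 1.5 km = -14.7°C, so T = -7.9°C.
  Saturated to 3500 m: -6.6 × 1.5 km = -9.9°C, so T = -17.8°C.
Environment:
  Environment to 3500 m: -7 × 3 km = -21°C, so T = -14.2°C.
T_parcel − T_env = -17.8 − (-14.2) = -3.6°C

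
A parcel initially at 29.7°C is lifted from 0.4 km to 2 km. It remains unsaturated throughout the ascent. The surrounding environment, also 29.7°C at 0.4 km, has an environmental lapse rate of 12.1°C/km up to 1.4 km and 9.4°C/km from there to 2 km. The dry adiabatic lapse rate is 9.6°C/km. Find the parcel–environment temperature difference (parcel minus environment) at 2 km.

Parcel:
  From 400 m to 2000 m (dry): cools by 9.6 × 1.6 = 15.36°C, giving 14.34°C.
Environment:
  From 400 m to 1400 m (environment, lower layer): cools by 12.1 × 1 = 12.1°C, giving 17.6°C.
  From 1400 m to 2000 m (environment, upper layer): cools by 9.4 × 0.6 = 5.64°C, giving 11.96°C.
T_parcel − T_env = 14.34 − 11.96 = +2.38°C

+2.38°C (parcel warmer than environment)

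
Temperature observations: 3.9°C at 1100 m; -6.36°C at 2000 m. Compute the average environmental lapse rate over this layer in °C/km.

11.4°C/km

Γ = −ΔT/Δz = (3.9 − (-6.36)) / (2000 − 1100) m
  = 10.26°C / 0.9 km = 11.4°C/km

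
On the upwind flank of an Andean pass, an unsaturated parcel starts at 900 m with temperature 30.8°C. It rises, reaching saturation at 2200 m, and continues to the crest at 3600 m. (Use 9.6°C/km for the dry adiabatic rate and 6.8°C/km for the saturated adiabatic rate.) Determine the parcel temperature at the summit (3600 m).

900 → 2200 m (dry, 9.6°C/km): ΔT = -9.6 × 1.3 = -12.48°C → T = 18.32°C
2200 → 3600 m (saturated, 6.8°C/km): ΔT = -6.8 × 1.4 = -9.52°C → T = 8.8°C

8.8°C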